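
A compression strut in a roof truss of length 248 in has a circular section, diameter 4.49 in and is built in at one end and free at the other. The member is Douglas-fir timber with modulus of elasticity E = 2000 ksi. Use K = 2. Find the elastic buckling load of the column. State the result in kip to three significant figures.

P_cr ≈ 1.60 kip

I = πd⁴/64 = π×4.49⁴/64 = 19.95 in⁴
Effective length L_e = K·L = 2 × 248 = 496.0 in
P_cr = π²EI / L_e² = π² × 2000×10³ × 19.95 / 496.0² = 1.601×10^3 lb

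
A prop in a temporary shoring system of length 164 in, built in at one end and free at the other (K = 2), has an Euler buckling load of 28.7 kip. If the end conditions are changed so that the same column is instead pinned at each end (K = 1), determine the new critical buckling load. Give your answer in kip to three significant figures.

P_cr ∝ 1/K², so P_cr,new = P_cr,old × (K_old/K_new)² = 28.7 × (2/1)²
= 28.7 × 4.000 = 115 kip

P_cr ≈ 115 kip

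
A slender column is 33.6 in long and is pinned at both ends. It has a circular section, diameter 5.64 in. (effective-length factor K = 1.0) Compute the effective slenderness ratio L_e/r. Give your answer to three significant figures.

λ ≈ 23.8

For a solid circle r = d/4 = 5.64/4 = 1.410 in
L_e = K·L = 1 × 33.6 = 33.60 in
λ = L_e / r_min = 33.600 / 1.410 = 23.8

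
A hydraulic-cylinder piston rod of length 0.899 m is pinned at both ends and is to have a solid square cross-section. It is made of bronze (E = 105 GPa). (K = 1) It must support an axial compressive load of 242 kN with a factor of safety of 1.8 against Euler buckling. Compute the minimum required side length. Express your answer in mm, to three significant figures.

a ≈ 44.9 mm

Required P_cr = n·P = 1.8 × 242 = 435.6 kN
L_e = K·L = 1 × 0.899 = 0.8990 m
Required I = P_cr·L_e²/(π²E) = 4.356×10^5 × 0.8990² / (π² × 1.05×10^11) = 3.397×10^-7 m⁴
I_req = 3.397×10^5 mm⁴
Solid square: I = a⁴/12  ⇒  a = (12I)^(1/4) = (12×3.397×10^5)^(1/4) = 44.9 mm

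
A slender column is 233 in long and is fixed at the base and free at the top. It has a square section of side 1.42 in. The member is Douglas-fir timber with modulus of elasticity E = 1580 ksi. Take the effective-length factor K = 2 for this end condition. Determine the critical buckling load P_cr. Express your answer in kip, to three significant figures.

P_cr ≈ 0.0243 kip

I = a⁴/12 = 1.42⁴/12 = 0.3388 in⁴
Effective length L_e = K·L = 2 × 233 = 466.0 in
P_cr = π²EI / L_e² = π² × 1580×10³ × 0.3388 / 466.0² = 24.33 lb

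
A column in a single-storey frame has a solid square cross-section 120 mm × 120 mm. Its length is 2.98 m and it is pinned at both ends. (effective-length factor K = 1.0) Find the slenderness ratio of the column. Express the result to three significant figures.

λ ≈ 86.0

I = a⁴/12 = 120⁴/12 = 1.728×10^7 mm⁴
A = 1.440×10^4 mm²;  r_min = √(I/A) = √(1.728×10^7/1.440×10^4) = 34.64 mm
L_e = K·L = 1 × 2.98 m = 2.980 m = 2980.0 mm
λ = L_e / r_min = 2980.0 / 34.64 = 86.0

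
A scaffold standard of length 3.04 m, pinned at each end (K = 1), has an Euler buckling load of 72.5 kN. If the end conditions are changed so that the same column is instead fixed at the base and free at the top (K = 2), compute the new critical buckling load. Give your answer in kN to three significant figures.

P_cr ≈ 18.1 kN

P_cr ∝ 1/K², so P_cr,new = P_cr,old × (K_old/K_new)² = 72.5 × (1/2)²
= 72.5 × 0.2500 = 18.1 kN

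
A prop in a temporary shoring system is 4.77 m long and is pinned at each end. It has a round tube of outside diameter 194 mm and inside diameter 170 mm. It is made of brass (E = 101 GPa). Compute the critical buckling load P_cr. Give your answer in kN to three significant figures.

P_cr ≈ 1250 kN

d_o = 194 mm, d_i = 170 mm
I = π(d_o⁴ − d_i⁴)/64 = π(194⁴ − 170.0⁴)/64 = 2.853×10^7 mm⁴
I = 2.853×10^7 mm⁴ = 2.853×10^-5 m⁴
Effective length L_e = K·L = 1 × 4.77 = 4.770 m
P_cr = π²EI / L_e² = π² × 101×10⁹ × 2.853×10^-5 / 4.770² = 1.250×10^6 N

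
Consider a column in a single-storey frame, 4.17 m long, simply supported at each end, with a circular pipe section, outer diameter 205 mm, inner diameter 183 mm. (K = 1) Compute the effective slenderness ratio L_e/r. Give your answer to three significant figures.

d_o = 205 mm, d_i = 183 mm
I = π(d_o⁴ − d_i⁴)/64 = π(205⁴ − 183.0⁴)/64 = 3.164×10^7 mm⁴
A = 6.704×10^3 mm²;  r_min = √(I/A) = √(3.164×10^7/6.704×10^3) = 68.70 mm
L_e = K·L = 1 × 4.17 m = 4.170 m = 4170.0 mm
λ = L_e / r_min = 4170.0 / 68.70 = 60.7

λ ≈ 60.7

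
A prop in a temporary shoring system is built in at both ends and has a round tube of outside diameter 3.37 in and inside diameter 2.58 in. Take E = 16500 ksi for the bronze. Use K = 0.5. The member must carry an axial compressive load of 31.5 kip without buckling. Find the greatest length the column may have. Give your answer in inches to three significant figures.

d_o = 3.37 in, d_i = 2.58 in
I = π(d_o⁴ − d_i⁴)/64 = π(3.37⁴ − 2.580⁴)/64 = 4.156 in⁴
At the buckling limit P_cr = P = 3.150×10^4 lb
From P_cr = π²EI/(K·L)²:  L = (1/K)·√(π²EI/P_cr) = (1/0.5)·√(π²×1.65×10^7×4.156/3.150×10^4)
L = 293 in

L_max ≈ 293 in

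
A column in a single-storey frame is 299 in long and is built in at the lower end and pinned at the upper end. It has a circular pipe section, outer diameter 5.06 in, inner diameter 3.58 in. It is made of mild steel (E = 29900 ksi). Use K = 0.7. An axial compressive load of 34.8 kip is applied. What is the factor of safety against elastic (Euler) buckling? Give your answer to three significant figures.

n ≈ 4.67

d_o = 5.06 in, d_i = 3.58 in
I = π(d_o⁴ − d_i⁴)/64 = π(5.06⁴ − 3.580⁴)/64 = 24.12 in⁴
Effective length L_e = K·L = 0.7 × 299 = 209.3 in
P_cr = π²EI / L_e² = π² × 29900×10³ × 24.12 / 209.3² = 1.625×10^5 lb
Factor of safety n = P_cr / P = 162.46 / 34.8 = 4.67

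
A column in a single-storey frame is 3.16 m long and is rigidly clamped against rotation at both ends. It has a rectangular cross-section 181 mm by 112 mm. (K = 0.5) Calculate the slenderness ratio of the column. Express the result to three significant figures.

λ ≈ 48.9

Buckling occurs about the weak axis: I_min = h·b³/12 with b = 112 mm (the shorter side).
I_min = 181×112³/12 = 2.119×10^7 mm⁴
A = 2.027×10^4 mm²;  r_min = √(I/A) = √(2.119×10^7/2.027×10^4) = 32.33 mm
L_e = K·L = 0.5 × 3.16 m = 1.580 m = 1580.0 mm
λ = L_e / r_min = 1580.0 / 32.33 = 48.9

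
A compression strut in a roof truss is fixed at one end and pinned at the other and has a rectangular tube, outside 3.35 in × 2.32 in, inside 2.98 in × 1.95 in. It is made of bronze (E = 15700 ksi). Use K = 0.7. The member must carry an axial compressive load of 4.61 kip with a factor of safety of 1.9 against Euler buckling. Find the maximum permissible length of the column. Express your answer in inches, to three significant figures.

Weak-axis I_min = (h_o·b_o³ − h_i·b_i³)/12 with b_o = 2.32, b_i = 1.950 in (shorter outer/inner sides).
I_min = (3.35×2.32³ − 2.980×1.950³)/12 = 1.645 in⁴
Required critical load P_cr = n·P = 1.9 × 4.61 = 8.759 kip = 8.759×10^3 lb
From P_cr = π²EI/(K·L)²:  L = (1/K)·√(π²EI/P_cr) = (1/0.7)·√(π²×1.57×10^7×1.645/8.759×10^3)
L = 244 in

L_max ≈ 244 in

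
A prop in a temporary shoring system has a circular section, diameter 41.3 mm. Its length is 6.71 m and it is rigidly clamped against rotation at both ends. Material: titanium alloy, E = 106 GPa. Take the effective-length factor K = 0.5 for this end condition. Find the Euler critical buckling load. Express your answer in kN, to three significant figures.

I = πd⁴/64 = π×41.3⁴/64 = 1.428×10^5 mm⁴
I = 1.428×10^5 mm⁴ = 1.428×10^-7 m⁴
Effective length L_e = K·L = 0.5 × 6.71 = 3.355 m
P_cr = π²EI / L_e² = π² × 106×10⁹ × 1.428×10^-7 / 3.355² = 1.327×10^4 N

P_cr ≈ 13.3 kN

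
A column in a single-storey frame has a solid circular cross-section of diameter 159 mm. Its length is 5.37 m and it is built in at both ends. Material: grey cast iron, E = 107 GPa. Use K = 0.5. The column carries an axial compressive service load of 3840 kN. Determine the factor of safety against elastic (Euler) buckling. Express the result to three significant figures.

n ≈ 1.20

I = πd⁴/64 = π×159⁴/64 = 3.137×10^7 mm⁴
I = 3.137×10^7 mm⁴ = 3.137×10^-5 m⁴
Effective length L_e = K·L = 0.5 × 5.37 = 2.685 m
P_cr = π²EI / L_e² = π² × 107×10⁹ × 3.137×10^-5 / 2.685² = 4.596×10^6 N
Factor of safety n = P_cr / P = 4595.7 / 3840 = 1.20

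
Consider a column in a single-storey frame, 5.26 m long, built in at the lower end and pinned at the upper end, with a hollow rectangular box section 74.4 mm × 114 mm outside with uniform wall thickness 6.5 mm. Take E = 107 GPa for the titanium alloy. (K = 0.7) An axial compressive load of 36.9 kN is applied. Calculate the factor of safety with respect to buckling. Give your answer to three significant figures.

n ≈ 4.15

Inner dimensions: h_i = 114 − 2×6.5 = 101.0 mm, b_i = 74.4 − 2×6.5 = 61.40 mm
Weak-axis I_min = (h_o·b_o³ − h_i·b_i³)/12 with b_o = 74.4, b_i = 61.40 mm (shorter outer/inner sides).
I_min = (114×74.4³ − 101.0×61.40³)/12 = 1.964×10^6 mm⁴
I = 1.964×10^6 mm⁴ = 1.964×10^-6 m⁴
Effective length L_e = K·L = 0.7 × 5.26 = 3.682 m
P_cr = π²EI / L_e² = π² × 107×10⁹ × 1.964×10^-6 / 3.682² = 1.530×10^5 N
Factor of safety n = P_cr / P = 153.00 / 36.9 = 4.15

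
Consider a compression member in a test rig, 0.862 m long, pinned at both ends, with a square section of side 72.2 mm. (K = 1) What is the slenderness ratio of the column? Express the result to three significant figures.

I = a⁴/12 = 72.2⁴/12 = 2.264×10^6 mm⁴
A = 5.213×10^3 mm²;  r_min = √(I/A) = √(2.264×10^6/5.213×10^3) = 20.84 mm
L_e = K·L = 1 × 0.862 m = 0.8620 m = 862.00 mm
λ = L_e / r_min = 862.00 / 20.84 = 41.4

λ ≈ 41.4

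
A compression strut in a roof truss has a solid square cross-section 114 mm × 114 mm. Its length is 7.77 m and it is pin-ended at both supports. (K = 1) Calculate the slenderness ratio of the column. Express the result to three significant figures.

For a square r = a/√12 = 114/√12 = 32.91 mm
L_e = K·L = 1 × 7.77 m = 7.770 m = 7770.0 mm
λ = L_e / r_min = 7770.0 / 32.91 = 236

λ ≈ 236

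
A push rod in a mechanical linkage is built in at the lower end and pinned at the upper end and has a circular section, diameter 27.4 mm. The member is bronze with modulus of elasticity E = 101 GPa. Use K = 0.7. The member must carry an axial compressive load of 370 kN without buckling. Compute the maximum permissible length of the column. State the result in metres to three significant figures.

I = πd⁴/64 = π×27.4⁴/64 = 2.767×10^4 mm⁴
I = 2.767×10^-8 m⁴
At the buckling limit P_cr = P = 3.700×10^5 N
From P_cr = π²EI/(K·L)²:  L = (1/K)·√(π²EI/P_cr) = (1/0.7)·√(π²×1.01×10^11×2.767×10^-8/3.700×10^5)
L = 0.390 m

L_max ≈ 0.390 m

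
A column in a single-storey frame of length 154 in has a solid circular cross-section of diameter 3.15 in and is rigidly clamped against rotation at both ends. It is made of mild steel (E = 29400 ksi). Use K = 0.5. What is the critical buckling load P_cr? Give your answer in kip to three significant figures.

I = πd⁴/64 = π×3.15⁴/64 = 4.833 in⁴
Effective length L_e = K·L = 0.5 × 154 = 77.00 in
P_cr = π²EI / L_e² = π² × 29400×10³ × 4.833 / 77.00² = 2.365×10^5 lb

P_cr ≈ 237 kip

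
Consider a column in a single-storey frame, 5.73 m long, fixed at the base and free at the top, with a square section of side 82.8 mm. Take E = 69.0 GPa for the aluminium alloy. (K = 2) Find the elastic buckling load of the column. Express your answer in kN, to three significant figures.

I = a⁴/12 = 82.8⁴/12 = 3.917×10^6 mm⁴
I = 3.917×10^6 mm⁴ = 3.917×10^-6 m⁴
Effective length L_e = K·L = 2 × 5.73 = 11.46 m
P_cr = π²EI / L_e² = π² × 69.0×10⁹ × 3.917×10^-6 / 11.46² = 2.031×10^4 N

P_cr ≈ 20.3 kN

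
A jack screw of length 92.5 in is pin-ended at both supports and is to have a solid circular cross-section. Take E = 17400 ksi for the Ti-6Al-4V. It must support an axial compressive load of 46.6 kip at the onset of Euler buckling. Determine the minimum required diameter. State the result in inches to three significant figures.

d ≈ 2.62 in

L_e = K·L = 1 × 92.5 = 92.50 in
Required I = P_cr·L_e²/(π²E) = 4.660×10^4 × 92.50² / (π² × 1.74×10^7) = 2.322 in⁴
Solid circle: I = πd⁴/64  ⇒  d = (64I/π)^(1/4) = (64×2.322/π)^(1/4) = 2.62 in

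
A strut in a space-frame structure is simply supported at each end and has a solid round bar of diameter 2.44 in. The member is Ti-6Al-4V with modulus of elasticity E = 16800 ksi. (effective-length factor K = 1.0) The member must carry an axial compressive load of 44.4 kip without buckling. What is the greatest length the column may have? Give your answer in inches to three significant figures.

L_max ≈ 80.6 in

I = πd⁴/64 = π×2.44⁴/64 = 1.740 in⁴
At the buckling limit P_cr = P = 4.440×10^4 lb
From P_cr = π²EI/(K·L)²:  L = (1/K)·√(π²EI/P_cr) = (1/1)·√(π²×1.68×10^7×1.740/4.440×10^4)
L = 80.6 in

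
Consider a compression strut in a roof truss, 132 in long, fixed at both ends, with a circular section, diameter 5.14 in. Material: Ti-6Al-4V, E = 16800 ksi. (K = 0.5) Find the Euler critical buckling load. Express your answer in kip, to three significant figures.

I = πd⁴/64 = π×5.14⁴/64 = 34.26 in⁴
Effective length L_e = K·L = 0.5 × 132 = 66.00 in
P_cr = π²EI / L_e² = π² × 16800×10³ × 34.26 / 66.00² = 1.304×10^6 lb

P_cr ≈ 1300 kip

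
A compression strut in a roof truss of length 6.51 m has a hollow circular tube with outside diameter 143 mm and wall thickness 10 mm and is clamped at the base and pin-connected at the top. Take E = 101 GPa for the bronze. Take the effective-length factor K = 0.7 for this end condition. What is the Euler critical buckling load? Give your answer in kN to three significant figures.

P_cr ≈ 446 kN

Inner diameter d_i = 143 − 2×10 = 123.0 mm
I = π(d_o⁴ − d_i⁴)/64 = π(143⁴ − 123.0⁴)/64 = 9.291×10^6 mm⁴
I = 9.291×10^6 mm⁴ = 9.291×10^-6 m⁴
Effective length L_e = K·L = 0.7 × 6.51 = 4.557 m
P_cr = π²EI / L_e² = π² × 101×10⁹ × 9.291×10^-6 / 4.557² = 4.460×10^5 N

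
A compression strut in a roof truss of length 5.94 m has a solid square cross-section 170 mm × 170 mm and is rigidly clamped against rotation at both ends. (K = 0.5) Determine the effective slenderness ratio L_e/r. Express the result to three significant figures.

λ ≈ 60.5

For a square r = a/√12 = 170/√12 = 49.07 mm
L_e = K·L = 0.5 × 5.94 m = 2.970 m = 2970.0 mm
λ = L_e / r_min = 2970.0 / 49.07 = 60.5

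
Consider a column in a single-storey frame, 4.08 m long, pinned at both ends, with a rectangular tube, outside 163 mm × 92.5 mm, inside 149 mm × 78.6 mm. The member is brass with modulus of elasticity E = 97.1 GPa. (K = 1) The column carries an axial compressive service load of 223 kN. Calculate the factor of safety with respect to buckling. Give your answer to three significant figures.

Weak-axis I_min = (h_o·b_o³ − h_i·b_i³)/12 with b_o = 92.5, b_i = 78.60 mm (shorter outer/inner sides).
I_min = (163×92.5³ − 149.0×78.60³)/12 = 4.721×10^6 mm⁴
I = 4.721×10^6 mm⁴ = 4.721×10^-6 m⁴
Effective length L_e = K·L = 1 × 4.08 = 4.080 m
P_cr = π²EI / L_e² = π² × 97.1×10⁹ × 4.721×10^-6 / 4.080² = 2.718×10^5 N
Factor of safety n = P_cr / P = 271.80 / 223 = 1.22

n ≈ 1.22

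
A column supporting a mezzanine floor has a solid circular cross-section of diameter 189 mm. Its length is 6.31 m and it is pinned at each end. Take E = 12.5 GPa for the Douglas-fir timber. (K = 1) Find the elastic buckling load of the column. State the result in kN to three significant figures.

P_cr ≈ 194 kN

I = πd⁴/64 = π×189⁴/64 = 6.264×10^7 mm⁴
I = 6.264×10^7 mm⁴ = 6.264×10^-5 m⁴
Effective length L_e = K·L = 1 × 6.31 = 6.310 m
P_cr = π²EI / L_e² = π² × 12.5×10⁹ × 6.264×10^-5 / 6.310² = 1.941×10^5 N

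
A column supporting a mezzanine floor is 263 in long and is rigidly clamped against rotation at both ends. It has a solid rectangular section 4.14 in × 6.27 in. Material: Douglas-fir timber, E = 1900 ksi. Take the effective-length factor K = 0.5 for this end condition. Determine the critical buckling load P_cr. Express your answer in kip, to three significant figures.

Buckling occurs about the weak axis: I_min = h·b³/12 with b = 4.14 in (the shorter side).
I_min = 6.27×4.14³/12 = 37.08 in⁴
Effective length L_e = K·L = 0.5 × 263 = 131.5 in
P_cr = π²EI / L_e² = π² × 1900×10³ × 37.08 / 131.5² = 4.021×10^4 lb

P_cr ≈ 40.2 kip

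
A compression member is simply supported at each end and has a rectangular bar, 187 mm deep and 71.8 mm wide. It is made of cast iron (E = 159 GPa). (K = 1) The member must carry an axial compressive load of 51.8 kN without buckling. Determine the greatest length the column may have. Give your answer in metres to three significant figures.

L_max ≈ 13.2 m

Buckling occurs about the weak axis: I_min = h·b³/12 with b = 71.8 mm (the shorter side).
I_min = 187×71.8³/12 = 5.768×10^6 mm⁴
I = 5.768×10^-6 m⁴
At the buckling limit P_cr = P = 5.180×10^4 N
From P_cr = π²EI/(K·L)²:  L = (1/K)·√(π²EI/P_cr) = (1/1)·√(π²×1.59×10^11×5.768×10^-6/5.180×10^4)
L = 13.2 m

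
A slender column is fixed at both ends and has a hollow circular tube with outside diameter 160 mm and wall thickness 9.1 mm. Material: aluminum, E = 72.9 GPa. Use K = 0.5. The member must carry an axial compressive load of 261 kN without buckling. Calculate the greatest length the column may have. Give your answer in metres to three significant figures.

Inner diameter d_i = 160 − 2×9.1 = 141.8 mm
I = π(d_o⁴ − d_i⁴)/64 = π(160⁴ − 141.8⁴)/64 = 1.232×10^7 mm⁴
I = 1.232×10^-5 m⁴
At the buckling limit P_cr = P = 2.610×10^5 N
From P_cr = π²EI/(K·L)²:  L = (1/K)·√(π²EI/P_cr) = (1/0.5)·√(π²×7.29×10^10×1.232×10^-5/2.610×10^5)
L = 11.7 m

L_max ≈ 11.7 m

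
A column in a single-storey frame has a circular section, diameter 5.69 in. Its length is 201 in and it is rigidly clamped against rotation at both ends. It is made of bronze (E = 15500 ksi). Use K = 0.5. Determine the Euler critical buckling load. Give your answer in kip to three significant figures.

P_cr ≈ 779 kip

I = πd⁴/64 = π×5.69⁴/64 = 51.45 in⁴
Effective length L_e = K·L = 0.5 × 201 = 100.5 in
P_cr = π²EI / L_e² = π² × 15500×10³ × 51.45 / 100.5² = 7.793×10^5 lb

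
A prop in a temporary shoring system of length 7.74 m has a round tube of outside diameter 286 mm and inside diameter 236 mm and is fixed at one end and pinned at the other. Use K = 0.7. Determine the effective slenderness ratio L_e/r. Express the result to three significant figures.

λ ≈ 58.4

d_o = 286 mm, d_i = 236 mm
I = π(d_o⁴ − d_i⁴)/64 = π(286⁴ − 236.0⁴)/64 = 1.762×10^8 mm⁴
A = 2.050×10^4 mm²;  r_min = √(I/A) = √(1.762×10^8/2.050×10^4) = 92.70 mm
L_e = K·L = 0.7 × 7.74 m = 5.418 m = 5418.0 mm
λ = L_e / r_min = 5418.0 / 92.70 = 58.4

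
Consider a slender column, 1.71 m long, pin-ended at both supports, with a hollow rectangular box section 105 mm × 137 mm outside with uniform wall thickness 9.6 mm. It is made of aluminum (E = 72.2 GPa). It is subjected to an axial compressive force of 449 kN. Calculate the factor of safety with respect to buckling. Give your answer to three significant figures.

Inner dimensions: h_i = 137 − 2×9.6 = 117.8 mm, b_i = 105 − 2×9.6 = 85.80 mm
Weak-axis I_min = (h_o·b_o³ − h_i·b_i³)/12 with b_o = 105, b_i = 85.80 mm (shorter outer/inner sides).
I_min = (137×105³ − 117.8×85.80³)/12 = 7.016×10^6 mm⁴
I = 7.016×10^6 mm⁴ = 7.016×10^-6 m⁴
Effective length L_e = K·L = 1 × 1.71 = 1.710 m
P_cr = π²EI / L_e² = π² × 72.2×10⁹ × 7.016×10^-6 / 1.710² = 1.710×10^6 N
Factor of safety n = P_cr / P = 1709.7 / 449 = 3.81

n ≈ 3.81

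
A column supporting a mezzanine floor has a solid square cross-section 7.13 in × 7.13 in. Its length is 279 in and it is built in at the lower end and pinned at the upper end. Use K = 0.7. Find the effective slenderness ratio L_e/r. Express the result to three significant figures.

For a square r = a/√12 = 7.13/√12 = 2.058 in
L_e = K·L = 0.7 × 279 = 195.3 in
λ = L_e / r_min = 195.30 / 2.058 = 94.9

λ ≈ 94.9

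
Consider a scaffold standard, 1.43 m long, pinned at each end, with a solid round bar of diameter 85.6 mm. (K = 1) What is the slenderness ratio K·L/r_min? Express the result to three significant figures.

λ ≈ 66.8

For a solid circle r = d/4 = 85.6/4 = 21.40 mm
L_e = K·L = 1 × 1.43 m = 1.430 m = 1430.0 mm
λ = L_e / r_min = 1430.0 / 21.40 = 66.8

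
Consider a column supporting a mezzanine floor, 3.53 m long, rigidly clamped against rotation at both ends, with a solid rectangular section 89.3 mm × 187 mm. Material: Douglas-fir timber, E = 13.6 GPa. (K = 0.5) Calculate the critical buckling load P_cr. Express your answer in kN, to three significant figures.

Buckling occurs about the weak axis: I_min = h·b³/12 with b = 89.3 mm (the shorter side).
I_min = 187×89.3³/12 = 1.110×10^7 mm⁴
I = 1.110×10^7 mm⁴ = 1.110×10^-5 m⁴
Effective length L_e = K·L = 0.5 × 3.53 = 1.765 m
P_cr = π²EI / L_e² = π² × 13.6×10⁹ × 1.110×10^-5 / 1.765² = 4.781×10^5 N

P_cr ≈ 478 kN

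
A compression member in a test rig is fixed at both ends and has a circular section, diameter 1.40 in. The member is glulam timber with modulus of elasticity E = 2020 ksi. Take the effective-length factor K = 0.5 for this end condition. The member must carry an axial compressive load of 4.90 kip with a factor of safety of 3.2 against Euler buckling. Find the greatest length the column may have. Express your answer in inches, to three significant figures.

I = πd⁴/64 = π×1.40⁴/64 = 0.1886 in⁴
Required critical load P_cr = n·P = 3.2 × 4.90 = 15.68 kip = 1.568×10^4 lb
From P_cr = π²EI/(K·L)²:  L = (1/K)·√(π²EI/P_cr) = (1/0.5)·√(π²×2.02×10^6×0.1886/1.568×10^4)
L = 31.0 in

L_max ≈ 31.0 in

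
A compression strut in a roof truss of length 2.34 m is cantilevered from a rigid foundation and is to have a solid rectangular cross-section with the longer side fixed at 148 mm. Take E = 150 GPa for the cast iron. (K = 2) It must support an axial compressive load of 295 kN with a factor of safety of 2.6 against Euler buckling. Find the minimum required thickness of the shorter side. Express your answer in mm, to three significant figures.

b ≈ 97.3 mm

Required P_cr = n·P = 2.6 × 295 = 767.0 kN
L_e = K·L = 2 × 2.34 = 4.680 m
Required I = P_cr·L_e²/(π²E) = 7.670×10^5 × 4.680² / (π² × 1.50×10^11) = 1.135×10^-5 m⁴
I_req = 1.135×10^7 mm⁴
Rectangle, weak axis: I_min = h·b³/12 with h = 148 mm fixed  ⇒  b = (12I/h)^(1/3) = 97.3 mm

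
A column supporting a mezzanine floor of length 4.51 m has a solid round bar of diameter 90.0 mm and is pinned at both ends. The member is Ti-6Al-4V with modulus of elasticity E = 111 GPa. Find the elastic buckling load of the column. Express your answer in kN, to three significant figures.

I = πd⁴/64 = π×90.0⁴/64 = 3.221×10^6 mm⁴
I = 3.221×10^6 mm⁴ = 3.221×10^-6 m⁴
Effective length L_e = K·L = 1 × 4.51 = 4.510 m
P_cr = π²EI / L_e² = π² × 111×10⁹ × 3.221×10^-6 / 4.510² = 1.735×10^5 N

P_cr ≈ 173 kN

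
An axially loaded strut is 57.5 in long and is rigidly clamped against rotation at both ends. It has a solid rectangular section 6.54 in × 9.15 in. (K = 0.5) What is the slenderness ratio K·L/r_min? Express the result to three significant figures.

Buckling occurs about the weak axis: I_min = h·b³/12 with b = 6.54 in (the shorter side).
I_min = 9.15×6.54³/12 = 213.3 in⁴
A = 59.84 in²;  r_min = √(I/A) = √(213.3/59.84) = 1.888 in
L_e = K·L = 0.5 × 57.5 = 28.75 in
λ = L_e / r_min = 28.750 / 1.888 = 15.2

λ ≈ 15.2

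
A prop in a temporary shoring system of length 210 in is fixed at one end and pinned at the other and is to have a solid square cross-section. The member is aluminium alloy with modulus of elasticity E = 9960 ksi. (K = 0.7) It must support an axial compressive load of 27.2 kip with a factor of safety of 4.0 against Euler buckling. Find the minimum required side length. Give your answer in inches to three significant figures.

a ≈ 4.12 in

Required P_cr = n·P = 4.0 × 27.2 = 108.8 kip
L_e = K·L = 0.7 × 210 = 147.0 in
Required I = P_cr·L_e²/(π²E) = 1.088×10^5 × 147.0² / (π² × 9.96×10^6) = 23.92 in⁴
Solid square: I = a⁴/12  ⇒  a = (12I)^(1/4) = (12×23.92)^(1/4) = 4.12 in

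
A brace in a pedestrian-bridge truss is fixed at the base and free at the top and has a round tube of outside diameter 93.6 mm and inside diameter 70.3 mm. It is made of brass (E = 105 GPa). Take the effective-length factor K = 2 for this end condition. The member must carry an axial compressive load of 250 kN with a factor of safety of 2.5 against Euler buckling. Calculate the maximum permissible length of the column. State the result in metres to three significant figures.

L_max ≈ 1.03 m

d_o = 93.6 mm, d_i = 70.3 mm
I = π(d_o⁴ − d_i⁴)/64 = π(93.6⁴ − 70.30⁴)/64 = 2.569×10^6 mm⁴
I = 2.569×10^-6 m⁴
Required critical load P_cr = n·P = 2.5 × 250 = 625.0 kN = 6.250×10^5 N
From P_cr = π²EI/(K·L)²:  L = (1/K)·√(π²EI/P_cr) = (1/2)·√(π²×1.05×10^11×2.569×10^-6/6.250×10^5)
L = 1.03 m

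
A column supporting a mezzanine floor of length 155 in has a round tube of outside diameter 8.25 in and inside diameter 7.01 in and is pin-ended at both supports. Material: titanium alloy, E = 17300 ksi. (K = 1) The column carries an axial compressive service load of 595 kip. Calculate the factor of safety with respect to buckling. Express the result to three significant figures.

n ≈ 1.30

d_o = 8.25 in, d_i = 7.01 in
I = π(d_o⁴ − d_i⁴)/64 = π(8.25⁴ − 7.010⁴)/64 = 108.9 in⁴
Effective length L_e = K·L = 1 × 155 = 155.0 in
P_cr = π²EI / L_e² = π² × 17300×10³ × 108.9 / 155.0² = 7.737×10^5 lb
Factor of safety n = P_cr / P = 773.69 / 595 = 1.30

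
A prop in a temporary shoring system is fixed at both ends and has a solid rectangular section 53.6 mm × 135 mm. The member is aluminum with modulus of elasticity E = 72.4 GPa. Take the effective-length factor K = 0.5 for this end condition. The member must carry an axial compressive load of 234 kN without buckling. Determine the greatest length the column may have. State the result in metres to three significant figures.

Buckling occurs about the weak axis: I_min = h·b³/12 with b = 53.6 mm (the shorter side).
I_min = 135×53.6³/12 = 1.732×10^6 mm⁴
I = 1.732×10^-6 m⁴
At the buckling limit P_cr = P = 2.340×10^5 N
From P_cr = π²EI/(K·L)²:  L = (1/K)·√(π²EI/P_cr) = (1/0.5)·√(π²×7.24×10^10×1.732×10^-6/2.340×10^5)
L = 4.60 m

L_max ≈ 4.60 m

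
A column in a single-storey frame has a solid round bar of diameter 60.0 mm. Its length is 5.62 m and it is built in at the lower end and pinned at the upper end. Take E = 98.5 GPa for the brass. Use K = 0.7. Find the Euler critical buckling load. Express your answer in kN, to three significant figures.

P_cr ≈ 40.0 kN

I = πd⁴/64 = π×60.0⁴/64 = 6.362×10^5 mm⁴
I = 6.362×10^5 mm⁴ = 6.362×10^-7 m⁴
Effective length L_e = K·L = 0.7 × 5.62 = 3.934 m
P_cr = π²EI / L_e² = π² × 98.5×10⁹ × 6.362×10^-7 / 3.934² = 3.996×10^4 N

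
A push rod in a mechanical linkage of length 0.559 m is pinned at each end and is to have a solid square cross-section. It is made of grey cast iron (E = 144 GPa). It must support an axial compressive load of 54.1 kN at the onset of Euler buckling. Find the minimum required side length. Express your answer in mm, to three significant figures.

a ≈ 19.4 mm

L_e = K·L = 1 × 0.559 = 0.5590 m
Required I = P_cr·L_e²/(π²E) = 5.410×10^4 × 0.5590² / (π² × 1.44×10^11) = 1.189×10^-8 m⁴
I_req = 1.189×10^4 mm⁴
Solid square: I = a⁴/12  ⇒  a = (12I)^(1/4) = (12×1.189×10^4)^(1/4) = 19.4 mm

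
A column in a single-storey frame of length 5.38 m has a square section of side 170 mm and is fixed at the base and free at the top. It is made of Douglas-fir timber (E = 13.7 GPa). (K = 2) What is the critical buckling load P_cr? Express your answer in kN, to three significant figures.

I = a⁴/12 = 170⁴/12 = 6.960×10^7 mm⁴
I = 6.960×10^7 mm⁴ = 6.960×10^-5 m⁴
Effective length L_e = K·L = 2 × 5.38 = 10.76 m
P_cr = π²EI / L_e² = π² × 13.7×10⁹ × 6.960×10^-5 / 10.76² = 8.128×10^4 N

P_cr ≈ 81.3 kN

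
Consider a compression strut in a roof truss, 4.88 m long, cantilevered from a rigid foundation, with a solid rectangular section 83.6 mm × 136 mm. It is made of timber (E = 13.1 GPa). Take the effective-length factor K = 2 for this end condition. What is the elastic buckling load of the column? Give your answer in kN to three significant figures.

Buckling occurs about the weak axis: I_min = h·b³/12 with b = 83.6 mm (the shorter side).
I_min = 136×83.6³/12 = 6.622×10^6 mm⁴
I = 6.622×10^6 mm⁴ = 6.622×10^-6 m⁴
Effective length L_e = K·L = 2 × 4.88 = 9.760 m
P_cr = π²EI / L_e² = π² × 13.1×10⁹ × 6.622×10^-6 / 9.760² = 8.988×10^3 N

P_cr ≈ 8.99 kN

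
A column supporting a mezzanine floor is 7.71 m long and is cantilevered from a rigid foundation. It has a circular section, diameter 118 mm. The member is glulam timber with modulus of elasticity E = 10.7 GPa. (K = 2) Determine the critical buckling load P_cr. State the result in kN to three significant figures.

P_cr ≈ 4.23 kN

I = πd⁴/64 = π×118⁴/64 = 9.517×10^6 mm⁴
I = 9.517×10^6 mm⁴ = 9.517×10^-6 m⁴
Effective length L_e = K·L = 2 × 7.71 = 15.42 m
P_cr = π²EI / L_e² = π² × 10.7×10⁹ × 9.517×10^-6 / 15.42² = 4.227×10^3 N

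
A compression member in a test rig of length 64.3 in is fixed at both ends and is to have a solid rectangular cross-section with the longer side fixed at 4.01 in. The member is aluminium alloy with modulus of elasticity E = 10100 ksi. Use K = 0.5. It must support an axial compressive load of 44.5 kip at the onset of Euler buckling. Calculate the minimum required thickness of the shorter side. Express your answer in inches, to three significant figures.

b ≈ 1.11 in

L_e = K·L = 0.5 × 64.3 = 32.15 in
Required I = P_cr·L_e²/(π²E) = 4.450×10^4 × 32.15² / (π² × 1.01×10^7) = 0.4614 in⁴
Rectangle, weak axis: I_min = h·b³/12 with h = 4.01 in fixed  ⇒  b = (12I/h)^(1/3) = 1.11 in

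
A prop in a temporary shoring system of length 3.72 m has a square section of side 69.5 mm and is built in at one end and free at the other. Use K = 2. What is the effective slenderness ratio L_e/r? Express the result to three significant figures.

λ ≈ 371

For a square r = a/√12 = 69.5/√12 = 20.06 mm
L_e = K·L = 2 × 3.72 m = 7.440 m = 7440.0 mm
λ = L_e / r_min = 7440.0 / 20.06 = 371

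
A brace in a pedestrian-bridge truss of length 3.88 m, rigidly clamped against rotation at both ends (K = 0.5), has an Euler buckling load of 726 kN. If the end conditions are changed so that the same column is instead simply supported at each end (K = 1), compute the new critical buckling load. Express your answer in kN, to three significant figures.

P_cr ∝ 1/K², so P_cr,new = P_cr,old × (K_old/K_new)² = 726 × (0.5/1)²
= 726 × 0.2500 = 182 kN

P_cr ≈ 182 kN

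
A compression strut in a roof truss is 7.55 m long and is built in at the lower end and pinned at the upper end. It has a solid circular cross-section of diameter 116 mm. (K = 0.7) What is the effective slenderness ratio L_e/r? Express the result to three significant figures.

λ ≈ 182

For a solid circle r = d/4 = 116/4 = 29.00 mm
L_e = K·L = 0.7 × 7.55 m = 5.285 m = 5285.0 mm
λ = L_e / r_min = 5285.0 / 29.00 = 182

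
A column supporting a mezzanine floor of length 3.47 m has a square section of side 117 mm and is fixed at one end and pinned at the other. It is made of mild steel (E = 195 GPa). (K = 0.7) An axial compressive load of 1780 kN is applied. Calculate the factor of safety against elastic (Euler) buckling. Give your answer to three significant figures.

I = a⁴/12 = 117⁴/12 = 1.562×10^7 mm⁴
I = 1.562×10^7 mm⁴ = 1.562×10^-5 m⁴
Effective length L_e = K·L = 0.7 × 3.47 = 2.429 m
P_cr = π²EI / L_e² = π² × 195×10⁹ × 1.562×10^-5 / 2.429² = 5.094×10^6 N
Factor of safety n = P_cr / P = 5093.8 / 1780 = 2.86

n ≈ 2.86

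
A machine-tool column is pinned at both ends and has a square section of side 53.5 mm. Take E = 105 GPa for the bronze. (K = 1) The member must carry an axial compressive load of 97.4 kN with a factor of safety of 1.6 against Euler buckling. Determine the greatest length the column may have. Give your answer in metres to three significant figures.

L_max ≈ 2.13 m

I = a⁴/12 = 53.5⁴/12 = 6.827×10^5 mm⁴
I = 6.827×10^-7 m⁴
Required critical load P_cr = n·P = 1.6 × 97.4 = 155.8 kN = 1.558×10^5 N
From P_cr = π²EI/(K·L)²:  L = (1/K)·√(π²EI/P_cr) = (1/1)·√(π²×1.05×10^11×6.827×10^-7/1.558×10^5)
L = 2.13 m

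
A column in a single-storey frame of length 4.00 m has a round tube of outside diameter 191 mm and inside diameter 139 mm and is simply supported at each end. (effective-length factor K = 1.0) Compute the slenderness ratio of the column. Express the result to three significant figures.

λ ≈ 67.7

d_o = 191 mm, d_i = 139 mm
I = π(d_o⁴ − d_i⁴)/64 = π(191⁴ − 139.0⁴)/64 = 4.700×10^7 mm⁴
A = 1.348×10^4 mm²;  r_min = √(I/A) = √(4.700×10^7/1.348×10^4) = 59.06 mm
L_e = K·L = 1 × 4.00 m = 4.000 m = 4000.0 mm
λ = L_e / r_min = 4000.0 / 59.06 = 67.7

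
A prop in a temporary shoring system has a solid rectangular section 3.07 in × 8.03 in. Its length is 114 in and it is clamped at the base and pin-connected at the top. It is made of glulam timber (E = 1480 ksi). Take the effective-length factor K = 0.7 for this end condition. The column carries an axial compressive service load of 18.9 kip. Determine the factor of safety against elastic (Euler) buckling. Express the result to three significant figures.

Buckling occurs about the weak axis: I_min = h·b³/12 with b = 3.07 in (the shorter side).
I_min = 8.03×3.07³/12 = 19.36 in⁴
Effective length L_e = K·L = 0.7 × 114 = 79.80 in
P_cr = π²EI / L_e² = π² × 1480×10³ × 19.36 / 79.80² = 4.441×10^4 lb
Factor of safety n = P_cr / P = 44.412 / 18.9 = 2.35

n ≈ 2.35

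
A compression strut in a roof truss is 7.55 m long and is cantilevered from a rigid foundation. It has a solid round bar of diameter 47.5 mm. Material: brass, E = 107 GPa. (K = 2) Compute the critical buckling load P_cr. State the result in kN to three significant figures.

I = πd⁴/64 = π×47.5⁴/64 = 2.499×10^5 mm⁴
I = 2.499×10^5 mm⁴ = 2.499×10^-7 m⁴
Effective length L_e = K·L = 2 × 7.55 = 15.10 m
P_cr = π²EI / L_e² = π² × 107×10⁹ × 2.499×10^-7 / 15.10² = 1.157×10^3 N

P_cr ≈ 1.16 kN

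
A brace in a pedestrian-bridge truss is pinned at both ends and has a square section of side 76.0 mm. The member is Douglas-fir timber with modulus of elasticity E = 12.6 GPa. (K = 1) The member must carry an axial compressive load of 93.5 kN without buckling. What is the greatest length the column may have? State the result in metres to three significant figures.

L_max ≈ 1.92 m

I = a⁴/12 = 76.0⁴/12 = 2.780×10^6 mm⁴
I = 2.780×10^-6 m⁴
At the buckling limit P_cr = P = 9.350×10^4 N
From P_cr = π²EI/(K·L)²:  L = (1/K)·√(π²EI/P_cr) = (1/1)·√(π²×1.26×10^10×2.780×10^-6/9.350×10^4)
L = 1.92 m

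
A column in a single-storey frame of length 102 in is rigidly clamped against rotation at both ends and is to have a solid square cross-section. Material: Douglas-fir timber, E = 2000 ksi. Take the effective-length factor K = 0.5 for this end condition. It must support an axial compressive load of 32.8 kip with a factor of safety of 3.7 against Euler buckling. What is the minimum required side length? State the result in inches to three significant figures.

Required P_cr = n·P = 3.7 × 32.8 = 121.4 kip
L_e = K·L = 0.5 × 102 = 51.00 in
Required I = P_cr·L_e²/(π²E) = 1.214×10^5 × 51.00² / (π² × 2.00×10^6) = 15.99 in⁴
Solid square: I = a⁴/12  ⇒  a = (12I)^(1/4) = (12×15.99)^(1/4) = 3.72 in

a ≈ 3.72 in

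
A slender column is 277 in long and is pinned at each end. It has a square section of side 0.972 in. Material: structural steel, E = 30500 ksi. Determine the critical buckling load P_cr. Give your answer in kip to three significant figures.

P_cr ≈ 0.292 kip

I = a⁴/12 = 0.972⁴/12 = 7.438×10^-2 in⁴
Effective length L_e = K·L = 1 × 277 = 277.0 in
P_cr = π²EI / L_e² = π² × 30500×10³ × 7.438×10^-2 / 277.0² = 291.8 lb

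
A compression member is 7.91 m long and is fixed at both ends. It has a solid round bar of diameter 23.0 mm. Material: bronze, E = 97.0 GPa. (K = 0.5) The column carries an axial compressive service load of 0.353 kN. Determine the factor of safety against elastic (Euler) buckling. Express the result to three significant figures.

n ≈ 2.38

I = πd⁴/64 = π×23.0⁴/64 = 1.374×10^4 mm⁴
I = 1.374×10^4 mm⁴ = 1.374×10^-8 m⁴
Effective length L_e = K·L = 0.5 × 7.91 = 3.955 m
P_cr = π²EI / L_e² = π² × 97.0×10⁹ × 1.374×10^-8 / 3.955² = 840.7 N
Factor of safety n = P_cr / P = 0.84074 / 0.353 = 2.38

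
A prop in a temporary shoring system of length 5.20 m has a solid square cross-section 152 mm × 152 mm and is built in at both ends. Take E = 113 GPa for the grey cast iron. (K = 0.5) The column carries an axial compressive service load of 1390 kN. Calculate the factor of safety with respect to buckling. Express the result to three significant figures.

n ≈ 5.28

I = a⁴/12 = 152⁴/12 = 4.448×10^7 mm⁴
I = 4.448×10^7 mm⁴ = 4.448×10^-5 m⁴
Effective length L_e = K·L = 0.5 × 5.20 = 2.600 m
P_cr = π²EI / L_e² = π² × 113×10⁹ × 4.448×10^-5 / 2.600² = 7.339×10^6 N
Factor of safety n = P_cr / P = 7338.8 / 1390 = 5.28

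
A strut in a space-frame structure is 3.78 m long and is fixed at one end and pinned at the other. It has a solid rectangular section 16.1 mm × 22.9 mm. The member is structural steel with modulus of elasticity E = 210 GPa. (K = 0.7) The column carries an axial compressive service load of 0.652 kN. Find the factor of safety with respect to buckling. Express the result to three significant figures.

Buckling occurs about the weak axis: I_min = h·b³/12 with b = 16.1 mm (the shorter side).
I_min = 22.9×16.1³/12 = 7.964×10^3 mm⁴
I = 7.964×10^3 mm⁴ = 7.964×10^-9 m⁴
Effective length L_e = K·L = 0.7 × 3.78 = 2.646 m
P_cr = π²EI / L_e² = π² × 210×10⁹ × 7.964×10^-9 / 2.646² = 2.358×10^3 N
Factor of safety n = P_cr / P = 2.3576 / 0.652 = 3.62

n ≈ 3.62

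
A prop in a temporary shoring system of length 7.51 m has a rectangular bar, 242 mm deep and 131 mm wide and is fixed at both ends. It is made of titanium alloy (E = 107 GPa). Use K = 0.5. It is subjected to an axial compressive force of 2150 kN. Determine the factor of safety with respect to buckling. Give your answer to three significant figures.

Buckling occurs about the weak axis: I_min = h·b³/12 with b = 131 mm (the shorter side).
I_min = 242×131³/12 = 4.534×10^7 mm⁴
I = 4.534×10^7 mm⁴ = 4.534×10^-5 m⁴
Effective length L_e = K·L = 0.5 × 7.51 = 3.755 m
P_cr = π²EI / L_e² = π² × 107×10⁹ × 4.534×10^-5 / 3.755² = 3.396×10^6 N
Factor of safety n = P_cr / P = 3395.6 / 2150 = 1.58

n ≈ 1.58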